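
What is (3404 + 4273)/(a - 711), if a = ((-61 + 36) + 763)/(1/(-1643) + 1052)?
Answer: -1474355055/136411639 ≈ -10.808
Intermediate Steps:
a = 404178/576145 (a = (-25 + 763)/(-1/1643 + 1052) = 738/(1728435/1643) = 738*(1643/1728435) = 404178/576145 ≈ 0.70152)
(3404 + 4273)/(a - 711) = (3404 + 4273)/(404178/576145 - 711) = 7677/(-409234917/576145) = 7677*(-576145/409234917) = -1474355055/136411639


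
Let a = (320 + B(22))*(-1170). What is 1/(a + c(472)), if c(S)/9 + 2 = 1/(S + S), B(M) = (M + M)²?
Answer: -944/2491723863 ≈ -3.7885e-7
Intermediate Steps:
B(M) = 4*M² (B(M) = (2*M)² = 4*M²)
c(S) = -18 + 9/(2*S) (c(S) = -18 + 9/(S + S) = -18 + 9/((2*S)) = -18 + 9*(1/(2*S)) = -18 + 9/(2*S))
a = -2639520 (a = (320 + 4*22²)*(-1170) = (320 + 4*484)*(-1170) = (320 + 1936)*(-1170) = 2256*(-1170) = -2639520)
1/(a + c(472)) = 1/(-2639520 + (-18 + (9/2)/472)) = 1/(-2639520 + (-18 + (9/2)*(1/472))) = 1/(-2639520 + (-18 + 9/944)) = 1/(-2639520 - 16983/944) = 1/(-2491723863/944) = -944/2491723863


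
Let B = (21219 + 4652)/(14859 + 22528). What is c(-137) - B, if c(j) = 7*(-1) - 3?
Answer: -399741/37387 ≈ -10.692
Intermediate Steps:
B = 25871/37387 ≈ 0.69198
c(j) = -10 (c(j) = -7 - 3 = -10)
c(-137) - B = -10 - 1*25871/37387 = -10 - 25871/37387 = -399741/37387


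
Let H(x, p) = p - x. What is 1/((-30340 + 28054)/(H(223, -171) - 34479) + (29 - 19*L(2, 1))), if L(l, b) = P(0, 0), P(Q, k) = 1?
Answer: 34873/351016 ≈ 0.099349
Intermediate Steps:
L(l, b) = 1
1/((-30340 + 28054)/(H(223, -171) - 34479) + (29 - 19*L(2, 1))) = 1/((-30340 + 28054)/((-171 - 1*223) - 34479) + (29 - 19*1)) = 1/(-2286/((-171 - 223) - 34479) + (29 - 19)) = 1/(-2286/(-394 - 34479) + 10) = 1/(-2286/(-34873) + 10) = 1/(-2286*(-1/34873) + 10) = 1/(2286/34873 + 10) = 1/(351016/34873) = 34873/351016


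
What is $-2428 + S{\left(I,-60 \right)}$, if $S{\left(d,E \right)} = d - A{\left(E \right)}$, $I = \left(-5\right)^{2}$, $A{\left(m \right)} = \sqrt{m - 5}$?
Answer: $-2403 - i \sqrt{65} \approx -2403.0 - 8.0623 i$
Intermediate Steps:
$A{\left(m \right)} = \sqrt{-5 + m}$
$I = 25$
$S{\left(d,E \right)} = d - \sqrt{-5 + E}$
$-2428 + S{\left(I,-60 \right)} = -2428 + \left(25 - \sqrt{-5 - 60}\right) = -2428 + \left(25 - \sqrt{-65}\right) = -2428 + \left(25 - i \sqrt{65}\right) = -2403 - i \sqrt{65}$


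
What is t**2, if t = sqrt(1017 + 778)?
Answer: 1795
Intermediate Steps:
t = sqrt(1795) ≈ 42.367
t**2 = (sqrt(1795))**2 = 1795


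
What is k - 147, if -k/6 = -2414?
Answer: 14337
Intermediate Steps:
k = 14484 (k = -6*(-2414) = 14484)
k - 147 = 14484 - 147 = 14337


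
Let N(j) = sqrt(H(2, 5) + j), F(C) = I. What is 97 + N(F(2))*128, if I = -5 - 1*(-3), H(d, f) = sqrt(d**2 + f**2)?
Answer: 97 + 128*sqrt(-2 + sqrt(29)) ≈ 332.50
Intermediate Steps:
I = -2 (I = -5 + 3 = -2)
F(C) = -2
N(j) = sqrt(j + sqrt(29)) (N(j) = sqrt(sqrt(2**2 + 5**2) + j) = sqrt(sqrt(4 + 25) + j) = sqrt(sqrt(29) + j) = sqrt(j + sqrt(29)))
97 + N(F(2))*128 = 97 + sqrt(-2 + sqrt(29))*128 = 97 + 128*sqrt(-2 + sqrt(29))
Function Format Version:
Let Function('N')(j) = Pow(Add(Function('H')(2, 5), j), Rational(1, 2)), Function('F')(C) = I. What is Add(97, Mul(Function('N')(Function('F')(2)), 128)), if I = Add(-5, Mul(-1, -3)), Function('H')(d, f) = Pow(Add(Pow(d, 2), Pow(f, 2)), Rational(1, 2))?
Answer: Add(97, Mul(128, Pow(Add(-2, Pow(29, Rational(1, 2))), Rational(1, 2)))) ≈ 332.50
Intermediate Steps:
I = -2 (I = Add(-5, 3) = -2)
Function('F')(C) = -2
Function('N')(j) = Pow(Add(j, Pow(29, Rational(1, 2))), Rational(1, 2)) (Function('N')(j) = Pow(Add(Pow(Add(Pow(2, 2), Pow(5, 2)), Rational(1, 2)), j), Rational(1, 2)) = Pow(Add(Pow(Add(4, 25), Rational(1, 2)), j), Rational(1, 2)) = Pow(Add(Pow(29, Rational(1, 2)), j), Rational(1, 2)) = Pow(Add(j, Pow(29, Rational(1, 2))), Rational(1, 2)))
Add(97, Mul(Function('N')(Function('F')(2)), 128)) = Add(97, Mul(Pow(Add(-2, Pow(29, Rational(1, 2))), Rational(1, 2)), 128)) = Add(97, Mul(128, Pow(Add(-2, Pow(29, Rational(1, 2))), Rational(1, 2))))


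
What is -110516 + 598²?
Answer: 247088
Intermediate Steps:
-110516 + 598² = -110516 + 357604 = 247088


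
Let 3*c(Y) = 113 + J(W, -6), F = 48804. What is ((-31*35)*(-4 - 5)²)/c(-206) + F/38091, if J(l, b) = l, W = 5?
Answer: -3345707911/1498246 ≈ -2233.1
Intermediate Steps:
c(Y) = 118/3 (c(Y) = (113 + 5)/3 = (⅓)*118 = 118/3)
((-31*35)*(-4 - 5)²)/c(-206) + F/38091 = ((-31*35)*(-4 - 5)²)/(118/3) + 48804/38091 = -1085*(-9)²*(3/118) + 48804*(1/38091) = -1085*81*(3/118) + 16268/12697 = -87885*3/118 + 16268/12697 = -263655/118 + 16268/12697 = -3345707911/1498246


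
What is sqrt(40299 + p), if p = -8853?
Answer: 3*sqrt(3494) ≈ 177.33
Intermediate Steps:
sqrt(40299 + p) = sqrt(40299 - 8853) = sqrt(31446) = 3*sqrt(3494)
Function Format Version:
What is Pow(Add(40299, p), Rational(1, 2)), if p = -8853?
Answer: Mul(3, Pow(3494, Rational(1, 2))) ≈ 177.33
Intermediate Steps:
Pow(Add(40299, p), Rational(1, 2)) = Pow(Add(40299, -8853), Rational(1, 2)) = Pow(31446, Rational(1, 2)) = Mul(3, Pow(3494, Rational(1, 2)))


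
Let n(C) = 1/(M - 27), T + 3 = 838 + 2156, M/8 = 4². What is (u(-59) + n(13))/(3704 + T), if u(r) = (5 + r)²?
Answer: 294517/676195 ≈ 0.43555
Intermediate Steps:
M = 128 (M = 8*4² = 8*16 = 128)
T = 2991 (T = -3 + (838 + 2156) = -3 + 2994 = 2991)
n(C) = 1/101 (n(C) = 1/(128 - 27) = 1/101)
(u(-59) + n(13))/(3704 + T) = ((5 - 59)² + 1/101)/(3704 + 2991) = ((-54)² + 1/101)/6695 = (2916 + 1/101)*(1/6695) = (294517/101)*(1/6695) = 294517/676195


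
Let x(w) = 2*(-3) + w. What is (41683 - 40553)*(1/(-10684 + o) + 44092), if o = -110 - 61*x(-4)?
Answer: 253703603755/5092 ≈ 4.9824e+7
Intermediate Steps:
x(w) = -6 + w
o = 500 (o = -110 - 61*(-6 - 4) = -110 - 61*(-10) = -110 + 610 = 500)
(41683 - 40553)*(1/(-10684 + o) + 44092) = (41683 - 40553)*(1/(-10684 + 500) + 44092) = 1130*(1/(-10184) + 44092) = 1130*(-1/10184 + 44092) = 1130*(449032927/10184) = 253703603755/5092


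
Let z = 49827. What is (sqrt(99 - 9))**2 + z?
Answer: 49917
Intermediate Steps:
(sqrt(99 - 9))**2 + z = (sqrt(99 - 9))**2 + 49827 = (sqrt(90))**2 + 49827 = (3*sqrt(10))**2 + 49827 = 90 + 49827 = 49917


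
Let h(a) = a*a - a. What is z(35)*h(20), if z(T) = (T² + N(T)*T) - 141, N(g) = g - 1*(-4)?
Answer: 930620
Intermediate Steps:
N(g) = 4 + g (N(g) = g + 4 = 4 + g)
h(a) = a² - a
z(T) = -141 + T² + T*(4 + T) (z(T) = (T² + (4 + T)*T) - 141 = (T² + T*(4 + T)) - 141 = -141 + T² + T*(4 + T))
z(35)*h(20) = (-141 + 35² + 35*(4 + 35))*(20*(-1 + 20)) = (-141 + 1225 + 35*39)*(20*19) = (-141 + 1225 + 1365)*380 = 2449*380 = 930620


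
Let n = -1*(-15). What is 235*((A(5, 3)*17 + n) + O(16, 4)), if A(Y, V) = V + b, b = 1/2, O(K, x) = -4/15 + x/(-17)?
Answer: 1773733/102 ≈ 17390.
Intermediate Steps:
O(K, x) = -4/15 - x/17 (O(K, x) = -4*1/15 + x*(-1/17) = -4/15 - x/17)
b = ½ ≈ 0.50000
A(Y, V) = ½ + V (A(Y, V) = V + ½ = ½ + V)
n = 15
235*((A(5, 3)*17 + n) + O(16, 4)) = 235*(((½ + 3)*17 + 15) + (-4/15 - 1/17*4)) = 235*(((7/2)*17 + 15) + (-4/15 - 4/17)) = 235*((119/2 + 15) - 128/255) = 235*(149/2 - 128/255) = 235*(37739/510) = 1773733/102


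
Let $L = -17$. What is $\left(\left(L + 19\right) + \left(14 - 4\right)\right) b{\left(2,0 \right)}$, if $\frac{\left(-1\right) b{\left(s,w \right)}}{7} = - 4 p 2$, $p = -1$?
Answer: $-672$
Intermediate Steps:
$b{\left(s,w \right)} = -56$ ($b{\left(s,w \right)} = - 7 \left(-4\right) \left(-1\right) 2 = - 7 \cdot 4 \cdot 2 = \left(-7\right) 8 = -56$)
$\left(\left(L + 19\right) + \left(14 - 4\right)\right) b{\left(2,0 \right)} = \left(\left(-17 + 19\right) + \left(14 - 4\right)\right) \left(-56\right) = \left(2 + \left(14 - 4\right)\right) \left(-56\right) = \left(2 + 10\right) \left(-56\right) = 12 \left(-56\right) = -672$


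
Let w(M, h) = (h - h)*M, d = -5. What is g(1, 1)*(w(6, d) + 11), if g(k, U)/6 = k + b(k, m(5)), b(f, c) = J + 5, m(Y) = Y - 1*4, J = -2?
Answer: 264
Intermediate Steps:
m(Y) = -4 + Y (m(Y) = Y - 4 = -4 + Y)
w(M, h) = 0 (w(M, h) = 0*M = 0)
b(f, c) = 3 (b(f, c) = -2 + 5 = 3)
g(k, U) = 18 + 6*k (g(k, U) = 6*(k + 3) = 6*(3 + k) = 18 + 6*k)
g(1, 1)*(w(6, d) + 11) = (18 + 6*1)*(0 + 11) = (18 + 6)*11 = 24*11 = 264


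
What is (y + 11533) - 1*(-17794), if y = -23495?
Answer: 5832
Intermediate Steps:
(y + 11533) - 1*(-17794) = (-23495 + 11533) - 1*(-17794) = -11962 + 17794 = 5832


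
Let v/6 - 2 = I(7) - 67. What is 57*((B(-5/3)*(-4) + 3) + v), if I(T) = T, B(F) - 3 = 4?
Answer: -21261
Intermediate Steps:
B(F) = 7 (B(F) = 3 + 4 = 7)
v = -348 (v = 12 + 6*(7 - 67) = 12 + 6*(-60) = 12 - 360 = -348)
57*((B(-5/3)*(-4) + 3) + v) = 57*((7*(-4) + 3) - 348) = 57*((-28 + 3) - 348) = 57*(-25 - 348) = 57*(-373) = -21261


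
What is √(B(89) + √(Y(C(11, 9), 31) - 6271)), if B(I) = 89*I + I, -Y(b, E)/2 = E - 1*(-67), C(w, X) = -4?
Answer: √(8010 + I*√6467) ≈ 89.5 + 0.4493*I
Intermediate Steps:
Y(b, E) = -134 - 2*E (Y(b, E) = -2*(E - 1*(-67)) = -2*(E + 67) = -2*(67 + E) = -134 - 2*E)
B(I) = 90*I
√(B(89) + √(Y(C(11, 9), 31) - 6271)) = √(90*89 + √((-134 - 2*31) - 6271)) = √(8010 + √((-134 - 62) - 6271)) = √(8010 + √(-196 - 6271)) = √(8010 + √(-6467)) = √(8010 + I*√6467)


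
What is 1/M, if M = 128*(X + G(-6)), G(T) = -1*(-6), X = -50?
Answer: -1/5632 ≈ -0.00017756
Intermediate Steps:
G(T) = 6
M = -5632 (M = 128*(-50 + 6) = 128*(-44) = -5632)
1/M = 1/(-5632) = -1/5632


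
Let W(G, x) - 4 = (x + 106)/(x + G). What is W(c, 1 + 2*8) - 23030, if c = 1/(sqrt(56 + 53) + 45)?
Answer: -4260429913/185085 + 41*sqrt(109)/185085 ≈ -23019.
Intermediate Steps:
c = 1/(45 + sqrt(109)) (c = 1/(sqrt(109) + 45) = 1/(45 + sqrt(109)) ≈ 0.018037)
W(G, x) = 4 + (106 + x)/(G + x) (W(G, x) = 4 + (x + 106)/(x + G) = 4 + (106 + x)/(G + x))
W(c, 1 + 2*8) - 23030 = (106 + 4*(45/1916 - sqrt(109)/1916) + 5*(1 + 2*8))/((45/1916 - sqrt(109)/1916) + (1 + 2*8)) - 23030 = (106 + (45/479 - sqrt(109)/479) + 5*(1 + 16))/((45/1916 - sqrt(109)/1916) + (1 + 16)) - 23030 = (106 + (45/479 - sqrt(109)/479) + 5*17)/((45/1916 - sqrt(109)/1916) + 17) - 23030 = (106 + (45/479 - sqrt(109)/479) + 85)/(32617/1916 - sqrt(109)/1916) - 23030 = (91534/479 - sqrt(109)/479)/(32617/1916 - sqrt(109)/1916) - 23030 = -23030 + (91534/479 - sqrt(109)/479)/(32617/1916 - sqrt(109)/1916)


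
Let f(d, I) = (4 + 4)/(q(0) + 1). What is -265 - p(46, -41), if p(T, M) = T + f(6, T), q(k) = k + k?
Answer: -319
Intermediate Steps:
q(k) = 2*k
f(d, I) = 8 (f(d, I) = (4 + 4)/(2*0 + 1) = 8/(0 + 1) = 8/1 = 8*1 = 8)
p(T, M) = 8 + T (p(T, M) = T + 8 = 8 + T)
-265 - p(46, -41) = -265 - (8 + 46) = -265 - 1*54 = -265 - 54 = -319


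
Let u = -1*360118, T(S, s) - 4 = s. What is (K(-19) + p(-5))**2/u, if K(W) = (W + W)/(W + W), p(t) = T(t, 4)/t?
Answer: -9/9002950 ≈ -9.9967e-7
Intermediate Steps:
T(S, s) = 4 + s
u = -360118
p(t) = 8/t (p(t) = (4 + 4)/t = 8/t)
K(W) = 1 (K(W) = (2*W)/((2*W)) = (2*W)*(1/(2*W)) = 1)
(K(-19) + p(-5))**2/u = (1 + 8/(-5))**2/(-360118) = (1 + 8*(-1/5))**2*(-1/360118) = (1 - 8/5)**2*(-1/360118) = (-3/5)**2*(-1/360118) = (9/25)*(-1/360118) = -9/9002950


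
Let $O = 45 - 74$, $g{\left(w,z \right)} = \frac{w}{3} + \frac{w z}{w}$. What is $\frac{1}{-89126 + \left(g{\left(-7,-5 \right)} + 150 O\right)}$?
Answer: $- \frac{3}{280450} \approx -1.0697 \cdot 10^{-5}$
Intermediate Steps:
$g{\left(w,z \right)} = z + \frac{w}{3}$ ($g{\left(w,z \right)} = w \frac{1}{3} + z = \frac{w}{3} + z = z + \frac{w}{3}$)
$O = -29$
$\frac{1}{-89126 + \left(g{\left(-7,-5 \right)} + 150 O\right)} = \frac{1}{-89126 + \left(\left(-5 + \frac{1}{3} \left(-7\right)\right) + 150 \left(-29\right)\right)} = \frac{1}{-89126 - \frac{13072}{3}} = \frac{1}{- \frac{280450}{3}} = - \frac{3}{280450}$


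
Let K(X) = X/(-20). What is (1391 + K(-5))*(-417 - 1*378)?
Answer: -4424175/4 ≈ -1.1060e+6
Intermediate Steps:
K(X) = -X/20 (K(X) = X*(-1/20) = -X/20)
(1391 + K(-5))*(-417 - 1*378) = (1391 - 1/20*(-5))*(-417 - 1*378) = (1391 + 1/4)*(-417 - 378) = (5565/4)*(-795) = -4424175/4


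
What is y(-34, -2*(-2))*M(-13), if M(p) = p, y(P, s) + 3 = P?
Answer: 481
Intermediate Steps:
y(P, s) = -3 + P
y(-34, -2*(-2))*M(-13) = (-3 - 34)*(-13) = -37*(-13) = 481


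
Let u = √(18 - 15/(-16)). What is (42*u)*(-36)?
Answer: -378*√303 ≈ -6579.8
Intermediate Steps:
u = √303/4 (u = √(18 - 15*(-1/16)) = √(18 + 15/16) = √(303/16) = √303/4 ≈ 4.3517)
(42*u)*(-36) = (42*(√303/4))*(-36) = (21*√303/2)*(-36) = -378*√303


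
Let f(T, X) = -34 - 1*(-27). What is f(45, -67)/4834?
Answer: -7/4834 ≈ -0.0014481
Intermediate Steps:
f(T, X) = -7 (f(T, X) = -34 + 27 = -7)
f(45, -67)/4834 = -7/4834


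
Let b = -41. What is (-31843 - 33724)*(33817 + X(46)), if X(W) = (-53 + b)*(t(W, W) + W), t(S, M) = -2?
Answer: -1946094127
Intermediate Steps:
X(W) = 188 - 94*W (X(W) = (-53 - 41)*(-2 + W) = -94*(-2 + W) = 188 - 94*W)
(-31843 - 33724)*(33817 + X(46)) = (-31843 - 33724)*(33817 + (188 - 94*46)) = -65567*(33817 + (188 - 4324)) = -65567*(33817 - 4136) = -65567*29681 = -1946094127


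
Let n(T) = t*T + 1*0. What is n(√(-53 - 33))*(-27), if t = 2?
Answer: -54*I*√86 ≈ -500.78*I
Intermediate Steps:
n(T) = 2*T (n(T) = 2*T + 1*0 = 2*T + 0 = 2*T)
n(√(-53 - 33))*(-27) = (2*√(-53 - 33))*(-27) = (2*√(-86))*(-27) = (2*(I*√86))*(-27) = (2*I*√86)*(-27) = -54*I*√86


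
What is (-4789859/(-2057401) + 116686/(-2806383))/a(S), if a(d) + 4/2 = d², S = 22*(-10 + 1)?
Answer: 13202108976911/226346671181234766 ≈ 5.8327e-5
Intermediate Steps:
S = -198 (S = 22*(-9) = -198)
a(d) = -2 + d²
(-4789859/(-2057401) + 116686/(-2806383))/a(S) = (-4789859/(-2057401) + 116686/(-2806383))/(-2 + (-198)²) = (-4789859*(-1/2057401) + 116686*(-1/2806383))/(-2 + 39204) = (4789859/2057401 - 116686/2806383)/39202 = (13202108976911/5773855190583)*(1/39202) = 13202108976911/226346671181234766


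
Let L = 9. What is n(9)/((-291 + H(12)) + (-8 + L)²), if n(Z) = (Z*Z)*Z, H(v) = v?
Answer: -729/278 ≈ -2.6223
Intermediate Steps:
n(Z) = Z³ (n(Z) = Z²*Z = Z³)
n(9)/((-291 + H(12)) + (-8 + L)²) = 9³/((-291 + 12) + (-8 + 9)²) = 729/(-279 + 1²) = 729/(-279 + 1) = 729/(-278) = 729*(-1/278) = -729/278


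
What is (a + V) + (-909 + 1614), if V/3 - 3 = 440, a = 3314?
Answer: 5348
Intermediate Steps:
V = 1329 (V = 9 + 3*440 = 9 + 1320 = 1329)
(a + V) + (-909 + 1614) = (3314 + 1329) + (-909 + 1614) = 4643 + 705 = 5348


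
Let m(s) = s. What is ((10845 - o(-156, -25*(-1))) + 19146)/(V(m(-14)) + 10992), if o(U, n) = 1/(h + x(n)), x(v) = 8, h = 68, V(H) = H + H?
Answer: 2279315/833264 ≈ 2.7354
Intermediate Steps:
V(H) = 2*H
o(U, n) = 1/76 (o(U, n) = 1/(68 + 8) = 1/76)
((10845 - o(-156, -25*(-1))) + 19146)/(V(m(-14)) + 10992) = ((10845 - 1*1/76) + 19146)/(2*(-14) + 10992) = ((10845 - 1/76) + 19146)/(-28 + 10992) = (824219/76 + 19146)/10964 = (2279315/76)*(1/10964) = 2279315/833264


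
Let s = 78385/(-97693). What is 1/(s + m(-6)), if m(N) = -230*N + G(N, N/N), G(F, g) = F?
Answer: 97693/134151797 ≈ 0.00072823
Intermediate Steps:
s = -78385/97693 (s = 78385*(-1/97693) = -78385/97693 ≈ -0.80236)
m(N) = -229*N (m(N) = -230*N + N = -229*N)
1/(s + m(-6)) = 1/(-78385/97693 - 229*(-6)) = 1/(-78385/97693 + 1374) = 1/(134151797/97693) = 97693/134151797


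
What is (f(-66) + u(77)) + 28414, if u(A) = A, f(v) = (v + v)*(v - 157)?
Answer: 57927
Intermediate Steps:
f(v) = 2*v*(-157 + v) (f(v) = (2*v)*(-157 + v) = 2*v*(-157 + v))
(f(-66) + u(77)) + 28414 = (2*(-66)*(-157 - 66) + 77) + 28414 = (2*(-66)*(-223) + 77) + 28414 = (29436 + 77) + 28414 = 29513 + 28414 = 57927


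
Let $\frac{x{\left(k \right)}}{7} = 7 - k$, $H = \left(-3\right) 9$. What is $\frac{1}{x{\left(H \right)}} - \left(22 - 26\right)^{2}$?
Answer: $- \frac{3807}{238} \approx -15.996$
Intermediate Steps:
$H = -27$
$x{\left(k \right)} = 49 - 7 k$ ($x{\left(k \right)} = 7 \left(7 - k\right) = 49 - 7 k$)
$\frac{1}{x{\left(H \right)}} - \left(22 - 26\right)^{2} = \frac{1}{49 - -189} - \left(22 - 26\right)^{2} = \frac{1}{49 + 189} - \left(-4\right)^{2} = \frac{1}{238} - 16 = - \frac{3807}{238}$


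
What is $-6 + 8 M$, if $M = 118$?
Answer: $938$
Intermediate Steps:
$-6 + 8 M = -6 + 8 \cdot 118 = -6 + 944 = 938$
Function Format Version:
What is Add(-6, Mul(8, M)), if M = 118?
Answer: 938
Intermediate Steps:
Add(-6, Mul(8, M)) = Add(-6, Mul(8, 118)) = Add(-6, 944) = 938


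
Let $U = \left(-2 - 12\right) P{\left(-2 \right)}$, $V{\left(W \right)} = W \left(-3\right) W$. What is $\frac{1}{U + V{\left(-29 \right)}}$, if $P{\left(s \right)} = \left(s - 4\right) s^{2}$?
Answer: $- \frac{1}{2187} \approx -0.00045725$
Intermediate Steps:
$V{\left(W \right)} = - 3 W^{2}$ ($V{\left(W \right)} = - 3 W W = - 3 W^{2}$)
$P{\left(s \right)} = s^{2} \left(-4 + s\right)$ ($P{\left(s \right)} = \left(-4 + s\right) s^{2} = s^{2} \left(-4 + s\right)$)
$U = 336$ ($U = \left(-2 - 12\right) \left(-2\right)^{2} \left(-4 - 2\right) = - 14 \cdot 4 \left(-6\right) = \left(-14\right) \left(-24\right) = 336$)
$\frac{1}{U + V{\left(-29 \right)}} = \frac{1}{336 - 3 \left(-29\right)^{2}} = \frac{1}{336 - 2523} = \frac{1}{-2187} = - \frac{1}{2187}$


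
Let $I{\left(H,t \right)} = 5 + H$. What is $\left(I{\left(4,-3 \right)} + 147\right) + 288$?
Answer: $444$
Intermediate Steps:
$\left(I{\left(4,-3 \right)} + 147\right) + 288 = \left(\left(5 + 4\right) + 147\right) + 288 = \left(9 + 147\right) + 288 = 156 + 288 = 444$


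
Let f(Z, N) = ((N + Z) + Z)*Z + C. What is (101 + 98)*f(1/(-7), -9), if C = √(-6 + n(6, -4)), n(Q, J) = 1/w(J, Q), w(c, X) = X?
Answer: 12935/49 + 199*I*√210/6 ≈ 263.98 + 480.63*I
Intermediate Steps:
n(Q, J) = 1/Q
C = I*√210/6 (C = √(-6 + 1/6) = √(-6 + ⅙) = √(-35/6) = I*√210/6 ≈ 2.4152*I)
f(Z, N) = Z*(N + 2*Z) + I*√210/6 (f(Z, N) = ((N + Z) + Z)*Z + I*√210/6 = (N + 2*Z)*Z + I*√210/6 = Z*(N + 2*Z) + I*√210/6)
(101 + 98)*f(1/(-7), -9) = (101 + 98)*(2*(1/(-7))² - 9/(-7) + I*√210/6) = 199*(2*(-⅐)² - 9*(-⅐) + I*√210/6) = 199*(2*(1/49) + 9/7 + I*√210/6) = 199*(2/49 + 9/7 + I*√210/6) = 199*(65/49 + I*√210/6) = 12935/49 + 199*I*√210/6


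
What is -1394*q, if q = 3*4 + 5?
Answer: -23698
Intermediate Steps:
q = 17 (q = 12 + 5 = 17)
-1394*q = -1394*17 = -23698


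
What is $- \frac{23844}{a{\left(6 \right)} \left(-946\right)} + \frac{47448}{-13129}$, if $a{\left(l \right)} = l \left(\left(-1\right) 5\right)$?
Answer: $- \frac{138301843}{31050085} \approx -4.4542$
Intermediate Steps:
$a{\left(l \right)} = - 5 l$ ($a{\left(l \right)} = l \left(-5\right) = - 5 l$)
$- \frac{23844}{a{\left(6 \right)} \left(-946\right)} + \frac{47448}{-13129} = - \frac{23844}{\left(-5\right) 6 \left(-946\right)} + \frac{47448}{-13129} = - \frac{23844}{\left(-30\right) \left(-946\right)} + 47448 \left(- \frac{1}{13129}\right) = - \frac{23844}{28380} - \frac{47448}{13129} = \left(-23844\right) \frac{1}{28380} - \frac{47448}{13129} = - \frac{1987}{2365} - \frac{47448}{13129} = - \frac{138301843}{31050085}$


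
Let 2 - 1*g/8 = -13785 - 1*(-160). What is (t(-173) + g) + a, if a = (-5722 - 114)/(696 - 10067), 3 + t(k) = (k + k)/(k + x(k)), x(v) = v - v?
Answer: 1021585401/9371 ≈ 1.0902e+5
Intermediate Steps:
g = 109016 (g = 16 - 8*(-13785 - 1*(-160)) = 16 - 8*(-13785 + 160) = 16 - 8*(-13625) = 16 + 109000 = 109016)
x(v) = 0
t(k) = -1 (t(k) = -3 + (k + k)/(k + 0) = -3 + (2*k)/k = -3 + 2 = -1)
a = 5836/9371 (a = -5836/(-9371) = -5836*(-1/9371) = 5836/9371 ≈ 0.62277)
(t(-173) + g) + a = (-1 + 109016) + 5836/9371 = 109015 + 5836/9371 = 1021585401/9371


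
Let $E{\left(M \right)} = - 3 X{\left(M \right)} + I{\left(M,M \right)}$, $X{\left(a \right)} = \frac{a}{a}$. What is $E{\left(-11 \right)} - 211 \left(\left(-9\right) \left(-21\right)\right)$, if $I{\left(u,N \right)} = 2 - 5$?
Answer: $-39885$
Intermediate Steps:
$X{\left(a \right)} = 1$
$I{\left(u,N \right)} = -3$ ($I{\left(u,N \right)} = 2 - 5 = -3$)
$E{\left(M \right)} = -6$ ($E{\left(M \right)} = \left(-3\right) 1 - 3 = -3 - 3 = -6$)
$E{\left(-11 \right)} - 211 \left(\left(-9\right) \left(-21\right)\right) = -6 - 211 \left(\left(-9\right) \left(-21\right)\right) = -6 - 39879 = -39885$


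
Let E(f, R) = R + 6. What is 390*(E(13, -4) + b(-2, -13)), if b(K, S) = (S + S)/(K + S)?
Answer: 1456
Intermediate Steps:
E(f, R) = 6 + R
b(K, S) = 2*S/(K + S) (b(K, S) = (2*S)/(K + S) = 2*S/(K + S))
390*(E(13, -4) + b(-2, -13)) = 390*((6 - 4) + 2*(-13)/(-2 - 13)) = 390*(2 + 2*(-13)/(-15)) = 390*(2 + 2*(-13)*(-1/15)) = 390*(2 + 26/15) = 390*(56/15) = 1456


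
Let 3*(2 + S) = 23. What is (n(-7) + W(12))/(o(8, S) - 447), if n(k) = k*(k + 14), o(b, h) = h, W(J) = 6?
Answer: 129/1324 ≈ 0.097432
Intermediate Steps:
S = 17/3 (S = -2 + (⅓)*23 = -2 + 23/3 = 17/3 ≈ 5.6667)
n(k) = k*(14 + k)
(n(-7) + W(12))/(o(8, S) - 447) = (-7*(14 - 7) + 6)/(17/3 - 447) = (-7*7 + 6)/(-1324/3) = (-49 + 6)*(-3/1324) = -43*(-3/1324) = 129/1324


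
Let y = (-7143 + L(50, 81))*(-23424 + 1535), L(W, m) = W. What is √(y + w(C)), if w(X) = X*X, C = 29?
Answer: √155259518 ≈ 12460.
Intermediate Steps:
w(X) = X²
y = 155258677 (y = (-7143 + 50)*(-23424 + 1535) = -7093*(-21889) = 155258677)
√(y + w(C)) = √(155258677 + 29²) = √(155258677 + 841) = √155259518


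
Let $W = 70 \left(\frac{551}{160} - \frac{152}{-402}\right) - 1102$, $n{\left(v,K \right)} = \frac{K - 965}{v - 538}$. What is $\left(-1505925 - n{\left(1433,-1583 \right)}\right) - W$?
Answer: $- \frac{4332123980407}{2878320} \approx -1.5051 \cdot 10^{6}$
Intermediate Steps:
$n{\left(v,K \right)} = \frac{-965 + K}{-538 + v}$
$W = - \frac{2683655}{3216}$ ($W = 70 \left(551 \cdot \frac{1}{160} - - \frac{76}{201}\right) - 1102 = 70 \left(\frac{551}{160} + \frac{76}{201}\right) - 1102 = 70 \cdot \frac{122911}{32160} - 1102 = \frac{860377}{3216} - 1102 = - \frac{2683655}{3216} \approx -834.47$)
$\left(-1505925 - n{\left(1433,-1583 \right)}\right) - W = \left(-1505925 - \frac{-965 - 1583}{-538 + 1433}\right) - - \frac{2683655}{3216} = \left(-1505925 - \frac{1}{895} \left(-2548\right)\right) + \frac{2683655}{3216} = \left(-1505925 - - \frac{2548}{895}\right) + \frac{2683655}{3216} = \left(-1505925 + \frac{2548}{895}\right) + \frac{2683655}{3216} = - \frac{1347800327}{895} + \frac{2683655}{3216} = - \frac{4332123980407}{2878320}$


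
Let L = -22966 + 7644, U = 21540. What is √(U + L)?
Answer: √6218 ≈ 78.854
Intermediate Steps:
L = -15322
√(U + L) = √(21540 - 15322) = √6218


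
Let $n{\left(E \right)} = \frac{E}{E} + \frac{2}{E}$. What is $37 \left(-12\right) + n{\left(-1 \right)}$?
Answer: $-445$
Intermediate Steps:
$n{\left(E \right)} = 1 + \frac{2}{E}$
$37 \left(-12\right) + n{\left(-1 \right)} = 37 \left(-12\right) + \frac{2 - 1}{-1} = -444 - 1 = -445$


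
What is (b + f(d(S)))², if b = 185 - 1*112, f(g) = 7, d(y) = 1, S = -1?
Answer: 6400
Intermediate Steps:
b = 73 (b = 185 - 112 = 73)
(b + f(d(S)))² = (73 + 7)² = 80² = 6400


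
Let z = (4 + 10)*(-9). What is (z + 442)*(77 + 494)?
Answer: 180436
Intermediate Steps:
z = -126 (z = 14*(-9) = -126)
(z + 442)*(77 + 494) = (-126 + 442)*(77 + 494) = 316*571 = 180436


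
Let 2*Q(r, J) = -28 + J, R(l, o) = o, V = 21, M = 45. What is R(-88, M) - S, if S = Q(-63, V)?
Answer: 97/2 ≈ 48.500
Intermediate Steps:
Q(r, J) = -14 + J/2 (Q(r, J) = (-28 + J)/2 = -14 + J/2)
S = -7/2 (S = -14 + (½)*21 = -14 + 21/2 = -7/2 ≈ -3.5000)
R(-88, M) - S = 45 - 1*(-7/2) = 45 + 7/2 = 97/2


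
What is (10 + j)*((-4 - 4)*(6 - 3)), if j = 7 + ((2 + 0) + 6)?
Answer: -600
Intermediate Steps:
j = 15 (j = 7 + (2 + 6) = 7 + 8 = 15)
(10 + j)*((-4 - 4)*(6 - 3)) = (10 + 15)*((-4 - 4)*(6 - 3)) = 25*(-8*3) = 25*(-24) = -600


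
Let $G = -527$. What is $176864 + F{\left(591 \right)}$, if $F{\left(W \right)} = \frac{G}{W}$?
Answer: $\frac{104526097}{591} \approx 1.7686 \cdot 10^{5}$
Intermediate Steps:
$F{\left(W \right)} = - \frac{527}{W}$
$176864 + F{\left(591 \right)} = 176864 - \frac{527}{591} = \frac{104526097}{591}$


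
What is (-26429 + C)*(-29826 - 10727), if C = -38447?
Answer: 2630916428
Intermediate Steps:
(-26429 + C)*(-29826 - 10727) = (-26429 - 38447)*(-29826 - 10727) = -64876*(-40553) = 2630916428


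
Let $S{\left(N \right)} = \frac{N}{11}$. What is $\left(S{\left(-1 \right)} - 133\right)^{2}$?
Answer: $\frac{2143296}{121} \approx 17713.0$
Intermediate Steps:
$S{\left(N \right)} = \frac{N}{11}$ ($S{\left(N \right)} = N \frac{1}{11} = \frac{N}{11}$)
$\left(S{\left(-1 \right)} - 133\right)^{2} = \left(\frac{1}{11} \left(-1\right) - 133\right)^{2} = \left(- \frac{1}{11} - 133\right)^{2} = \left(- \frac{1464}{11}\right)^{2} = \frac{2143296}{121}$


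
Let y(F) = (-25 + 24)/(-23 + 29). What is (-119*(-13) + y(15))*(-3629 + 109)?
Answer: -16334560/3 ≈ -5.4449e+6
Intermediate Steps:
y(F) = -⅙ (y(F) = -1/6 = -1*⅙ = -⅙)
(-119*(-13) + y(15))*(-3629 + 109) = (-119*(-13) - ⅙)*(-3629 + 109) = (1547 - ⅙)*(-3520) = (9281/6)*(-3520) = -16334560/3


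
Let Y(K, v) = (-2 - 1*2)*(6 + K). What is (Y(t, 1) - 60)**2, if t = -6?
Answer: 3600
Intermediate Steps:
Y(K, v) = -24 - 4*K (Y(K, v) = (-2 - 2)*(6 + K) = -4*(6 + K) = -24 - 4*K)
(Y(t, 1) - 60)**2 = ((-24 - 4*(-6)) - 60)**2 = ((-24 + 24) - 60)**2 = (0 - 60)**2 = (-60)**2 = 3600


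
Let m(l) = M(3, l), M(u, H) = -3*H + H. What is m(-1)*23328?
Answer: 46656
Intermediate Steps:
M(u, H) = -2*H
m(l) = -2*l
m(-1)*23328 = -2*(-1)*23328 = 2*23328 = 46656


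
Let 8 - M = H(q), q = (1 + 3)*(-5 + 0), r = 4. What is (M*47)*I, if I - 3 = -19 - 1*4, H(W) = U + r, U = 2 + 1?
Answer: -940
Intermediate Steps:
U = 3
q = -20 (q = 4*(-5) = -20)
H(W) = 7 (H(W) = 3 + 4 = 7)
I = -20 (I = 3 + (-19 - 1*4) = 3 + (-19 - 4) = 3 - 23 = -20)
M = 1 (M = 8 - 1*7 = 8 - 7 = 1)
(M*47)*I = (1*47)*(-20) = 47*(-20) = -940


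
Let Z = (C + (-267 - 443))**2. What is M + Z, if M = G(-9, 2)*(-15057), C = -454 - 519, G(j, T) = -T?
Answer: 2862603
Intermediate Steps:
C = -973
M = 30114 (M = -1*2*(-15057) = -2*(-15057) = 30114)
Z = 2832489 (Z = (-973 + (-267 - 443))**2 = (-973 - 710)**2 = (-1683)**2 = 2832489)
M + Z = 30114 + 2832489 = 2862603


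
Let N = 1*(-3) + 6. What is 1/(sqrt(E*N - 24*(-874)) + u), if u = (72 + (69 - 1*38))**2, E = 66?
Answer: 10609/112529707 - sqrt(21174)/112529707 ≈ 9.2984e-5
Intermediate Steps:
N = 3 (N = -3 + 6 = 3)
u = 10609 (u = (72 + (69 - 38))**2 = (72 + 31)**2 = 103**2 = 10609)
1/(sqrt(E*N - 24*(-874)) + u) = 1/(sqrt(66*3 - 24*(-874)) + 10609) = 1/(sqrt(198 + 20976) + 10609) = 1/(sqrt(21174) + 10609) = 1/(10609 + sqrt(21174))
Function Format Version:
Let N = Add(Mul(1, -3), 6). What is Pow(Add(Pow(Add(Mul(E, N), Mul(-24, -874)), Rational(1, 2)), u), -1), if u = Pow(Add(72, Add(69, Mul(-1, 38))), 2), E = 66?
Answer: Add(Rational(10609, 112529707), Mul(Rational(-1, 112529707), Pow(21174, Rational(1, 2)))) ≈ 9.2984e-5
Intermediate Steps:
N = 3 (N = Add(-3, 6) = 3)
u = 10609 (u = Pow(Add(72, Add(69, -38)), 2) = Pow(Add(72, 31), 2) = Pow(103, 2) = 10609)
Pow(Add(Pow(Add(Mul(E, N), Mul(-24, -874)), Rational(1, 2)), u), -1) = Pow(Add(Pow(Add(Mul(66, 3), Mul(-24, -874)), Rational(1, 2)), 10609), -1) = Pow(Add(Pow(Add(198, 20976), Rational(1, 2)), 10609), -1) = Pow(Add(Pow(21174, Rational(1, 2)), 10609), -1) = Pow(Add(10609, Pow(21174, Rational(1, 2))), -1)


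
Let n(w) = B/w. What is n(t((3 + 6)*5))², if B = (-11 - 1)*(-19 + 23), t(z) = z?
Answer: 256/225 ≈ 1.1378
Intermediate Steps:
B = -48 (B = -12*4 = -48)
n(w) = -48/w
n(t((3 + 6)*5))² = (-48*1/(5*(3 + 6)))² = (-48/(9*5))² = (-48/45)² = (-48*1/45)² = (-16/15)² = 256/225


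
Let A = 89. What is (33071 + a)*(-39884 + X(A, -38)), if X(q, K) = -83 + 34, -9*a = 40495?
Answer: -1140947928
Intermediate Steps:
a = -40495/9 (a = -⅑*40495 = -40495/9 ≈ -4499.4)
X(q, K) = -49
(33071 + a)*(-39884 + X(A, -38)) = (33071 - 40495/9)*(-39884 - 49) = (257144/9)*(-39933) = -1140947928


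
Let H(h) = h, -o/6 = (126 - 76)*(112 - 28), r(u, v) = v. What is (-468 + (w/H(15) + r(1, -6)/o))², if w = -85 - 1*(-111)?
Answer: 426112589529/1960000 ≈ 2.1740e+5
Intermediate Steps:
o = -25200 (o = -6*(126 - 76)*(112 - 28) = -300*84 = -6*4200 = -25200)
w = 26 (w = -85 + 111 = 26)
(-468 + (w/H(15) + r(1, -6)/o))² = (-468 + (26/15 - 6/(-25200)))² = (-468 + (26*(1/15) - 6*(-1/25200)))² = (-468 + (26/15 + 1/4200))² = (-468 + 2427/1400)² = (-652773/1400)² = 426112589529/1960000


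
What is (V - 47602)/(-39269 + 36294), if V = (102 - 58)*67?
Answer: 44654/2975 ≈ 15.010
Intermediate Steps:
V = 2948 (V = 44*67 = 2948)
(V - 47602)/(-39269 + 36294) = (2948 - 47602)/(-39269 + 36294) = -44654/(-2975) = -44654*(-1/2975) = 44654/2975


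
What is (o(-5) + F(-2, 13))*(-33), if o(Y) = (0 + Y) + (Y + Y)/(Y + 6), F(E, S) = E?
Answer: 561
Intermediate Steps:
o(Y) = Y + 2*Y/(6 + Y) (o(Y) = Y + (2*Y)/(6 + Y) = Y + 2*Y/(6 + Y))
(o(-5) + F(-2, 13))*(-33) = (-5*(8 - 5)/(6 - 5) - 2)*(-33) = (-5*3/1 - 2)*(-33) = (-5*1*3 - 2)*(-33) = (-15 - 2)*(-33) = -17*(-33) = 561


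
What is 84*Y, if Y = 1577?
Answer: 132468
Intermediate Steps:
84*Y = 84*1577 = 132468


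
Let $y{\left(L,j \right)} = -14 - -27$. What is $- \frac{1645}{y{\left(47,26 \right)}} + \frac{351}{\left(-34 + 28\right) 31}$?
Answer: $- \frac{103511}{806} \approx -128.43$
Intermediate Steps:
$y{\left(L,j \right)} = 13$ ($y{\left(L,j \right)} = -14 + 27 = 13$)
$- \frac{1645}{y{\left(47,26 \right)}} + \frac{351}{\left(-34 + 28\right) 31} = - \frac{1645}{13} + \frac{351}{\left(-34 + 28\right) 31} = \left(-1645\right) \frac{1}{13} + \frac{351}{\left(-6\right) 31} = - \frac{1645}{13} + \frac{351}{-186} = - \frac{1645}{13} + 351 \left(- \frac{1}{186}\right) = - \frac{1645}{13} - \frac{117}{62} = - \frac{103511}{806}$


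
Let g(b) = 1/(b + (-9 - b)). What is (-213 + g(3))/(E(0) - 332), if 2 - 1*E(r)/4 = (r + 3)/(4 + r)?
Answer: 1918/2943 ≈ 0.65172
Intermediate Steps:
g(b) = -1/9 (g(b) = 1/(-9) = -1/9)
E(r) = 8 - 4*(3 + r)/(4 + r) (E(r) = 8 - 4*(r + 3)/(4 + r) = 8 - 4*(3 + r)/(4 + r))
(-213 + g(3))/(E(0) - 332) = (-213 - 1/9)/(4*(5 + 0)/(4 + 0) - 332) = -1918/(9*(4*5/4 - 332)) = -1918/(9*(4*(1/4)*5 - 332)) = -1918/(9*(5 - 332)) = -1918/9/(-327) = -1918/9*(-1/327) = 1918/2943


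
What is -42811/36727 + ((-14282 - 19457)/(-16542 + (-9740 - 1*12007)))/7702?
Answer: -12623805166805/10830861273306 ≈ -1.1655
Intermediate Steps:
-42811/36727 + ((-14282 - 19457)/(-16542 + (-9740 - 1*12007)))/7702 = -42811*1/36727 - 33739/(-16542 + (-9740 - 12007))*(1/7702) = -42811/36727 - 33739/(-16542 - 21747)*(1/7702) = -42811/36727 - 33739/(-38289)*(1/7702) = -42811/36727 - 33739*(-1/38289)*(1/7702) = -42811/36727 + (33739/38289)*(1/7702) = -42811/36727 + 33739/294901878 = -12623805166805/10830861273306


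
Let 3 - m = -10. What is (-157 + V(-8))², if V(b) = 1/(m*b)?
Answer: 266636241/10816 ≈ 24652.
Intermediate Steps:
m = 13 (m = 3 - 1*(-10) = 3 + 10 = 13)
V(b) = 1/(13*b)
(-157 + V(-8))² = (-157 + (1/13)/(-8))² = (-157 + (1/13)*(-⅛))² = (-157 - 1/104)² = (-16329/104)² = 266636241/10816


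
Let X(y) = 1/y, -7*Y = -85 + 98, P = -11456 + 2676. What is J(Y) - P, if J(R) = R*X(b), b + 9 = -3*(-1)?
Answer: 368773/42 ≈ 8780.3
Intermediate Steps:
P = -8780
b = -6 (b = -9 - 3*(-1) = -9 + 3 = -6)
Y = -13/7 (Y = -(-85 + 98)/7 = -⅐*13 = -13/7 ≈ -1.8571)
X(y) = 1/y
J(R) = -R/6 (J(R) = R/(-6) = R*(-⅙) = -R/6)
J(Y) - P = -⅙*(-13/7) - 1*(-8780) = 13/42 + 8780 = 368773/42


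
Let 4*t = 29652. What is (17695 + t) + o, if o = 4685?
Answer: 29793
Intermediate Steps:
t = 7413 (t = (1/4)*29652 = 7413)
(17695 + t) + o = (17695 + 7413) + 4685 = 25108 + 4685 = 29793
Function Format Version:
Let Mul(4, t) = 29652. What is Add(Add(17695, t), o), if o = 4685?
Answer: 29793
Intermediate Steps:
t = 7413 (t = Mul(Rational(1, 4), 29652) = 7413)
Add(Add(17695, t), o) = Add(Add(17695, 7413), 4685) = Add(25108, 4685) = 29793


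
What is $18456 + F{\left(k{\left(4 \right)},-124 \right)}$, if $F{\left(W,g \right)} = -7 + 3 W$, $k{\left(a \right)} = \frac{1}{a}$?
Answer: $\frac{73799}{4} \approx 18450.0$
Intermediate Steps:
$18456 + F{\left(k{\left(4 \right)},-124 \right)} = 18456 - \left(7 - \frac{3}{4}\right) = 18456 + \left(-7 + 3 \cdot \frac{1}{4}\right) = 18456 + \left(-7 + \frac{3}{4}\right) = 18456 - \frac{25}{4} = \frac{73799}{4}$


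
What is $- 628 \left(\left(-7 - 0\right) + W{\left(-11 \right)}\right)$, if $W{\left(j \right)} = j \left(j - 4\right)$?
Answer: $-99224$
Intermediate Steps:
$W{\left(j \right)} = j \left(-4 + j\right)$
$- 628 \left(\left(-7 - 0\right) + W{\left(-11 \right)}\right) = - 628 \left(\left(-7 - 0\right) - 11 \left(-4 - 11\right)\right) = - 628 \left(\left(-7 + 0\right) - -165\right) = - 628 \left(-7 + 165\right) = \left(-628\right) 158 = -99224$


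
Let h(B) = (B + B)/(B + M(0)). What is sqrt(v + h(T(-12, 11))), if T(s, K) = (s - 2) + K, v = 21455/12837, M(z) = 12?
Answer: sqrt(18395421)/4279 ≈ 1.0023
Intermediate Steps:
v = 21455/12837 (v = 21455*(1/12837) = 21455/12837 ≈ 1.6713)
T(s, K) = -2 + K + s (T(s, K) = (-2 + s) + K = -2 + K + s)
h(B) = 2*B/(12 + B) (h(B) = (B + B)/(B + 12) = (2*B)/(12 + B) = 2*B/(12 + B))
sqrt(v + h(T(-12, 11))) = sqrt(21455/12837 + 2*(-2 + 11 - 12)/(12 + (-2 + 11 - 12))) = sqrt(21455/12837 + 2*(-3)/(12 - 3)) = sqrt(21455/12837 + 2*(-3)/9) = sqrt(21455/12837 + 2*(-3)*(1/9)) = sqrt(21455/12837 - 2/3) = sqrt(4299/4279) = sqrt(18395421)/4279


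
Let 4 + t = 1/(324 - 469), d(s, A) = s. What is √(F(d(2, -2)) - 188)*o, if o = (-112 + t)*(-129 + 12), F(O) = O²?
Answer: 3936114*I*√46/145 ≈ 1.8411e+5*I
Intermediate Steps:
t = -581/145 (t = -4 + 1/(324 - 469) = -4 + 1/(-145) = -4 - 1/145 = -581/145 ≈ -4.0069)
o = 1968057/145 (o = (-112 - 581/145)*(-129 + 12) = -16821/145*(-117) = 1968057/145 ≈ 13573.)
√(F(d(2, -2)) - 188)*o = √(2² - 188)*(1968057/145) = √(4 - 188)*(1968057/145) = √(-184)*(1968057/145) = (2*I*√46)*(1968057/145) = 3936114*I*√46/145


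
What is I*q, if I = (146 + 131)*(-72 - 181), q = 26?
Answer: -1822106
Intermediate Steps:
I = -70081 (I = 277*(-253) = -70081)
I*q = -70081*26 = -1822106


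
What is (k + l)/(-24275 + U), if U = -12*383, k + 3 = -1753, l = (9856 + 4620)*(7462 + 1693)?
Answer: -132526024/28871 ≈ -4590.3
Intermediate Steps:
l = 132527780 (l = 14476*9155 = 132527780)
k = -1756 (k = -3 - 1753 = -1756)
U = -4596
(k + l)/(-24275 + U) = (-1756 + 132527780)/(-24275 - 4596) = 132526024/(-28871) = 132526024*(-1/28871) = -132526024/28871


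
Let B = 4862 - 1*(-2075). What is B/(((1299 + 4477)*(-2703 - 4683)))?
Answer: -6937/42661536 ≈ -0.00016261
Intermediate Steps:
B = 6937 (B = 4862 + 2075 = 6937)
B/(((1299 + 4477)*(-2703 - 4683))) = 6937/(((1299 + 4477)*(-2703 - 4683))) = 6937/((5776*(-7386))) = 6937/(-42661536) = 6937*(-1/42661536) = -6937/42661536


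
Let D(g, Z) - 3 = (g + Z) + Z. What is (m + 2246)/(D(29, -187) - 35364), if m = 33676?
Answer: -5987/5951 ≈ -1.0061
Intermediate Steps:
D(g, Z) = 3 + g + 2*Z (D(g, Z) = 3 + ((g + Z) + Z) = 3 + ((Z + g) + Z) = 3 + (g + 2*Z) = 3 + g + 2*Z)
(m + 2246)/(D(29, -187) - 35364) = (33676 + 2246)/((3 + 29 + 2*(-187)) - 35364) = 35922/((3 + 29 - 374) - 35364) = 35922/(-342 - 35364) = 35922/(-35706) = 35922*(-1/35706) = -5987/5951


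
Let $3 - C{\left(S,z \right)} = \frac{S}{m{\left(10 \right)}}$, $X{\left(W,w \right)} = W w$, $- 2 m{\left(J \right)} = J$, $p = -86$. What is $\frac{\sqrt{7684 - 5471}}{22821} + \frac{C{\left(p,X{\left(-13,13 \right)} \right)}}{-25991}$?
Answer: $\frac{71}{129955} + \frac{\sqrt{2213}}{22821} \approx 0.0026077$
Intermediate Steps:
$m{\left(J \right)} = - \frac{J}{2}$
$C{\left(S,z \right)} = 3 + \frac{S}{5}$ ($C{\left(S,z \right)} = 3 - \frac{S}{\left(- \frac{1}{2}\right) 10} = 3 - \frac{S}{-5} = 3 - S \left(- \frac{1}{5}\right) = 3 - - \frac{S}{5} = 3 + \frac{S}{5}$)
$\frac{\sqrt{7684 - 5471}}{22821} + \frac{C{\left(p,X{\left(-13,13 \right)} \right)}}{-25991} = \frac{\sqrt{7684 - 5471}}{22821} + \frac{3 + \frac{1}{5} \left(-86\right)}{-25991} = \sqrt{2213} \cdot \frac{1}{22821} + \left(3 - \frac{86}{5}\right) \left(- \frac{1}{25991}\right) = \frac{\sqrt{2213}}{22821} - - \frac{71}{129955} = \frac{\sqrt{2213}}{22821} + \frac{71}{129955} = \frac{71}{129955} + \frac{\sqrt{2213}}{22821}$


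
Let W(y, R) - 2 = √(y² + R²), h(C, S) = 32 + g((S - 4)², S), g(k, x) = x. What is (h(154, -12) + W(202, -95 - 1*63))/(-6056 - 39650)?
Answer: -11/22853 - √16442/22853 ≈ -0.0060923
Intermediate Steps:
h(C, S) = 32 + S
W(y, R) = 2 + √(R² + y²) (W(y, R) = 2 + √(y² + R²) = 2 + √(R² + y²))
(h(154, -12) + W(202, -95 - 1*63))/(-6056 - 39650) = ((32 - 12) + (2 + √((-95 - 1*63)² + 202²)))/(-6056 - 39650) = (20 + (2 + √((-95 - 63)² + 40804)))/(-45706) = (20 + (2 + √((-158)² + 40804)))*(-1/45706) = (20 + (2 + √(24964 + 40804)))*(-1/45706) = (20 + (2 + √65768))*(-1/45706) = (20 + (2 + 2*√16442))*(-1/45706) = (22 + 2*√16442)*(-1/45706) = -11/22853 - √16442/22853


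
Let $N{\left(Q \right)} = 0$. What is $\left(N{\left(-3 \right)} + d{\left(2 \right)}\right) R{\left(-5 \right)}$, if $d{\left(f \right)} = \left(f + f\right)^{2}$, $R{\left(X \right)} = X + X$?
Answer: $-160$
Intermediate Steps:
$R{\left(X \right)} = 2 X$
$d{\left(f \right)} = 4 f^{2}$ ($d{\left(f \right)} = \left(2 f\right)^{2} = 4 f^{2}$)
$\left(N{\left(-3 \right)} + d{\left(2 \right)}\right) R{\left(-5 \right)} = \left(0 + 4 \cdot 2^{2}\right) 2 \left(-5\right) = \left(0 + 4 \cdot 4\right) \left(-10\right) = \left(0 + 16\right) \left(-10\right) = 16 \left(-10\right) = -160$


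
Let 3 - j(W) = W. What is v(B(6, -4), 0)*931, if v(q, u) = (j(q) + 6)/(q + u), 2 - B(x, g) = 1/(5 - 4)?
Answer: 7448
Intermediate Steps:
B(x, g) = 1 (B(x, g) = 2 - 1/(5 - 4) = 2 - 1/1 = 2 - 1*1 = 2 - 1 = 1)
j(W) = 3 - W
v(q, u) = (9 - q)/(q + u) (v(q, u) = ((3 - q) + 6)/(q + u) = (9 - q)/(q + u))
v(B(6, -4), 0)*931 = ((9 - 1*1)/(1 + 0))*931 = ((9 - 1)/1)*931 = (1*8)*931 = 8*931 = 7448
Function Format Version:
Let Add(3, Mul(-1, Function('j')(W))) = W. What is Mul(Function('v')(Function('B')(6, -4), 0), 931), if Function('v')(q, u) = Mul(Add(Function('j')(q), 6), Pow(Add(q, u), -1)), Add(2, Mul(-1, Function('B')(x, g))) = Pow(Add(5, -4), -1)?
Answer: 7448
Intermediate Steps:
Function('B')(x, g) = 1 (Function('B')(x, g) = Add(2, Mul(-1, Pow(Add(5, -4), -1))) = Add(2, Mul(-1, Pow(1, -1))) = Add(2, Mul(-1, 1)) = Add(2, -1) = 1)
Function('j')(W) = Add(3, Mul(-1, W))
Function('v')(q, u) = Mul(Pow(Add(q, u), -1), Add(9, Mul(-1, q))) (Function('v')(q, u) = Mul(Add(Add(3, Mul(-1, q)), 6), Pow(Add(q, u), -1)) = Mul(Add(9, Mul(-1, q)), Pow(Add(q, u), -1)) = Mul(Pow(Add(q, u), -1), Add(9, Mul(-1, q))))
Mul(Function('v')(Function('B')(6, -4), 0), 931) = Mul(Mul(Pow(Add(1, 0), -1), Add(9, Mul(-1, 1))), 931) = Mul(Mul(Pow(1, -1), Add(9, -1)), 931) = Mul(Mul(1, 8), 931) = Mul(8, 931) = 7448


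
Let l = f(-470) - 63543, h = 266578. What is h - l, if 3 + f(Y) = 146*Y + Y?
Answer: 399214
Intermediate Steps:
f(Y) = -3 + 147*Y (f(Y) = -3 + (146*Y + Y) = -3 + 147*Y)
l = -132636 (l = (-3 + 147*(-470)) - 63543 = (-3 - 69090) - 63543 = -69093 - 63543 = -132636)
h - l = 266578 - 1*(-132636) = 266578 + 132636 = 399214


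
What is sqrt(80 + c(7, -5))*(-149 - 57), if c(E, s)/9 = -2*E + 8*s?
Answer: -206*I*sqrt(406) ≈ -4150.8*I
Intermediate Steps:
c(E, s) = -18*E + 72*s (c(E, s) = 9*(-2*E + 8*s) = -18*E + 72*s)
sqrt(80 + c(7, -5))*(-149 - 57) = sqrt(80 + (-18*7 + 72*(-5)))*(-149 - 57) = sqrt(80 + (-126 - 360))*(-206) = sqrt(80 - 486)*(-206) = sqrt(-406)*(-206) = (I*sqrt(406))*(-206) = -206*I*sqrt(406)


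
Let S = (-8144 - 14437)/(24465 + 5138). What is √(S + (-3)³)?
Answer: 3*I*√2703286754/29603 ≈ 5.269*I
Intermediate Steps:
S = -22581/29603 ≈ -0.76279
√(S + (-3)³) = √(-22581/29603 + (-3)³) = √(-22581/29603 - 27) = √(-821862/29603) = 3*I*√2703286754/29603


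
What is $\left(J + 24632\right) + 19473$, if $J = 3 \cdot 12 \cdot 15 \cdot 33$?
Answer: $61925$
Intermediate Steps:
$J = 17820$ ($J = 36 \cdot 15 \cdot 33 = 540 \cdot 33 = 17820$)
$\left(J + 24632\right) + 19473 = \left(17820 + 24632\right) + 19473 = 42452 + 19473 = 61925$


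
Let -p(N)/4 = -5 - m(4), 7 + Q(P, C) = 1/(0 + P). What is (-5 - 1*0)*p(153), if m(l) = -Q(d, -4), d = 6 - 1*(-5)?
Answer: -2620/11 ≈ -238.18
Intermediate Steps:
d = 11 (d = 6 + 5 = 11)
Q(P, C) = -7 + 1/P (Q(P, C) = -7 + 1/(0 + P) = -7 + 1/P)
m(l) = 76/11 (m(l) = -(-7 + 1/11) = -1*(-76/11) = 76/11)
p(N) = 524/11 (p(N) = -4*(-5 - 1*76/11) = -4*(-5 - 76/11) = -4*(-131/11) = 524/11)
(-5 - 1*0)*p(153) = (-5 - 1*0)*(524/11) = (-5 + 0)*(524/11) = -5*524/11 = -2620/11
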